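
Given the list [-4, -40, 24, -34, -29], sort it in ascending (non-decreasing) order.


Original list: [-4, -40, 24, -34, -29]
Repeatedly take the smallest remaining element:
  Remaining [-4, -40, 24, -34, -29] -> smallest is -40
  Remaining [-4, 24, -34, -29] -> smallest is -34
  Remaining [-4, 24, -29] -> smallest is -29
  Remaining [-4, 24] -> smallest is -4
  Remaining [24] -> smallest is 24
Collecting the picks in order gives the sorted list.
Final answer: [-40, -34, -29, -4, 24]


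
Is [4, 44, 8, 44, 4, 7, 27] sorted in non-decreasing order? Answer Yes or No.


Check consecutive pairs:
  4 <= 44? True
  44 <= 8? False
  8 <= 44? True
  44 <= 4? False
  4 <= 7? True
  7 <= 27? True
2 consecutive pair(s) are out of order, so the list is not sorted.
Final answer: No


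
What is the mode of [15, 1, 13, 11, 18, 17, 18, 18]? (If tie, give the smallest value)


Count the frequency of each value:
  1 appears 1 time(s)
  11 appears 1 time(s)
  13 appears 1 time(s)
  15 appears 1 time(s)
  17 appears 1 time(s)
  18 appears 3 time(s)
Maximum frequency is 3.
Only 18 reaches that frequency, so it is the mode.
Final answer: 18


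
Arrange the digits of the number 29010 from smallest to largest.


The number 29010 has digits: 2, 9, 0, 1, 0
Sorted: 0, 0, 1, 2, 9
Joining the sorted digits gives the result.
Final answer: 00129


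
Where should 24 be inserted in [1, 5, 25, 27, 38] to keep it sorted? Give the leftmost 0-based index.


List is sorted: [1, 5, 25, 27, 38]
We need the leftmost position where 24 can be inserted, i.e. the first index whose element is >= 24 (or the end of the list if none is).
Binary search with low=0, high=5 (0-based indices):
  low=0, high=5, mid=2: a[2]=25 >= 24, so high = 2
  low=0, high=2, mid=1: a[1]=5 < 24, so low = 2
Now low = high = 2, so the insertion index is 2.
Final answer: 2


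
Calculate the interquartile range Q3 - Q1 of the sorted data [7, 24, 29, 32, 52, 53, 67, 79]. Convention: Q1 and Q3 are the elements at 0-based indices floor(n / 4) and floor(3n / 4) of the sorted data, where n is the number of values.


The data has n = 8 elements.
Q1 index = floor(8 / 4) = floor(2) = 2; Q3 index = floor(3 * 8 / 4) = floor(6) = 6
Q1 = element at index 2 = 29
Q3 = element at index 6 = 67
IQR = 67 - 29 = 38
Final answer: 38


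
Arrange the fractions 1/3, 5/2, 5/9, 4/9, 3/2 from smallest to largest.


Convert to decimal for comparison:
  1/3 = 0.3333
  5/2 = 2.5
  5/9 = 0.5556
  4/9 = 0.4444
  3/2 = 1.5
Decimals in increasing order: 0.3333 < 0.4444 < 0.5556 < 1.5 < 2.5
Writing each back as its fraction gives the sorted order.
Final answer: 1/3, 4/9, 5/9, 3/2, 5/2


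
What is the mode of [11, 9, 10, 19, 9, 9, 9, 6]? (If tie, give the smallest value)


Count the frequency of each value:
  6 appears 1 time(s)
  9 appears 4 time(s)
  10 appears 1 time(s)
  11 appears 1 time(s)
  19 appears 1 time(s)
Maximum frequency is 4.
Only 9 reaches that frequency, so it is the mode.
Final answer: 9


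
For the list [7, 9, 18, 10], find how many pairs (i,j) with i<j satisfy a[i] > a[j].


For each element, count the later elements that are smaller than it:
  7 (index 0): smaller elements after it = [] -> 0
  9 (index 1): smaller elements after it = [] -> 0
  18 (index 2): smaller elements after it = [10] -> 1
Total inversions = 0 + 0 + 1 = 1
Final answer: 1


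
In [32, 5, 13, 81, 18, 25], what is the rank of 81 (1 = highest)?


Sort descending: [81, 32, 25, 18, 13, 5]
Find 81 in the sorted list.
81 is at position 1.
Final answer: 1


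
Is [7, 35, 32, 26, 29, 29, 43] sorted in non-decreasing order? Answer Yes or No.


Check consecutive pairs:
  7 <= 35? True
  35 <= 32? False
  32 <= 26? False
  26 <= 29? True
  29 <= 29? True
  29 <= 43? True
2 consecutive pair(s) are out of order, so the list is not sorted.
Final answer: No


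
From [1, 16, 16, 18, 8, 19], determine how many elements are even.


Check each element:
  1 is odd
  16 is even
  16 is even
  18 is even
  8 is even
  19 is odd
Evens: [16, 16, 18, 8]
Count of evens = 4
Final answer: 4


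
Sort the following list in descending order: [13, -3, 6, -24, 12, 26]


Original list: [13, -3, 6, -24, 12, 26]
Repeatedly take the largest remaining element:
  Remaining [13, -3, 6, -24, 12, 26] -> largest is 26
  Remaining [13, -3, 6, -24, 12] -> largest is 13
  Remaining [-3, 6, -24, 12] -> largest is 12
  Remaining [-3, 6, -24] -> largest is 6
  Remaining [-3, -24] -> largest is -3
  Remaining [-24] -> largest is -24
Collecting the picks in order gives the descending list.
Final answer: [26, 13, 12, 6, -3, -24]


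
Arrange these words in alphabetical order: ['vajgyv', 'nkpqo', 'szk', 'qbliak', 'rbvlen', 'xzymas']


Compare strings character by character (the first differing letter decides):
  'nkpqo' < 'qbliak' since 'n' < 'q' at position 1
  'qbliak' < 'rbvlen' since 'q' < 'r' at position 1
  'rbvlen' < 'szk' since 'r' < 's' at position 1
  'szk' < 'vajgyv' since 's' < 'v' at position 1
  'vajgyv' < 'xzymas' since 'v' < 'x' at position 1
Chaining these comparisons gives the alphabetical order.
Final answer: ['nkpqo', 'qbliak', 'rbvlen', 'szk', 'vajgyv', 'xzymas']


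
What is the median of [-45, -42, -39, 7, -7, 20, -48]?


First, sort the list: [-48, -45, -42, -39, -7, 7, 20]
The list has 7 elements (odd count).
The middle index is 3 (0-based), and the element there is -39.
Final answer: -39


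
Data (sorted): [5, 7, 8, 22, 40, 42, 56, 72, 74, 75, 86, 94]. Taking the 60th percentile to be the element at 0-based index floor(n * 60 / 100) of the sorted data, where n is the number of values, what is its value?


The dataset has n = 12 elements.
Index = floor(12 * 60 / 100) = floor(720 / 100) = floor(7.2) = 7
Counting from index 0 in the sorted data, the element at index 7 is 72.
Final answer: 72


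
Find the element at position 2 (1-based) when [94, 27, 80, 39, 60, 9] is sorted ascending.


Sort ascending: [9, 27, 39, 60, 80, 94]
The 2nd element (1-indexed) is at index 1.
Value = 27
Final answer: 27


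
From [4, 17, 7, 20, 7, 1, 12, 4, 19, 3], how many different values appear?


List all unique values:
Distinct values: [1, 3, 4, 7, 12, 17, 19, 20]
Count = 8
Final answer: 8


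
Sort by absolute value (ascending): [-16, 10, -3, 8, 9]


Compute absolute values:
  |-16| = 16
  |10| = 10
  |-3| = 3
  |8| = 8
  |9| = 9
Absolute values in increasing order: 3 < 8 < 9 < 10 < 16
Listing the original numbers in that order gives the answer.
Final answer: [-3, 8, 9, 10, -16]


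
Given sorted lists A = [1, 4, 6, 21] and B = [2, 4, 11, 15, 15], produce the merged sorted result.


List A: [1, 4, 6, 21]
List B: [2, 4, 11, 15, 15]
Repeatedly compare the front elements and take the smaller:
  1 vs 2 -> take 1
  4 vs 2 -> take 2
  4 vs 4 -> take 4
  6 vs 4 -> take 4
  6 vs 11 -> take 6
  21 vs 11 -> take 11
  21 vs 15 -> take 15
  21 vs 15 -> take 15
  B is exhausted; append the rest of A: [21]
Final answer: [1, 2, 4, 4, 6, 11, 15, 15, 21]


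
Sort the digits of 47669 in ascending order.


The number 47669 has digits: 4, 7, 6, 6, 9
Sorted: 4, 6, 6, 7, 9
Joining the sorted digits gives the result.
Final answer: 46679


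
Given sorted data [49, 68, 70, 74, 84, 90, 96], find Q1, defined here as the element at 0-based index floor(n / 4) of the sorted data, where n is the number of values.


The list has n = 7 elements.
Q1 index = floor(7 / 4) = floor(1.75) = 1
Counting from index 0 in the sorted data, the element at index 1 is 68.
Final answer: 68


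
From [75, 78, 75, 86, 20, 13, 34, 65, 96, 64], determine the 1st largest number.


Sort descending: [96, 86, 78, 75, 75, 65, 64, 34, 20, 13]
The 1st element (1-indexed) is at index 0.
Value = 96
Final answer: 96


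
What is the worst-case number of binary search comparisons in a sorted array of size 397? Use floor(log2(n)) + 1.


Binary search halves the search space each step.
Maximum comparisons = floor(log2(397)) + 1
log2(397) = 8.633
floor(log2(397)) = 8, so 8 + 1 = 9
Final answer: 9


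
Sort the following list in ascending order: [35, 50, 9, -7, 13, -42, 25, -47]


Original list: [35, 50, 9, -7, 13, -42, 25, -47]
Repeatedly take the smallest remaining element:
  Remaining [35, 50, 9, -7, 13, -42, 25, -47] -> smallest is -47
  Remaining [35, 50, 9, -7, 13, -42, 25] -> smallest is -42
  Remaining [35, 50, 9, -7, 13, 25] -> smallest is -7
  Remaining [35, 50, 9, 13, 25] -> smallest is 9
  Remaining [35, 50, 13, 25] -> smallest is 13
  Remaining [35, 50, 25] -> smallest is 25
  Remaining [35, 50] -> smallest is 35
  Remaining [50] -> smallest is 50
Collecting the picks in order gives the sorted list.
Final answer: [-47, -42, -7, 9, 13, 25, 35, 50]


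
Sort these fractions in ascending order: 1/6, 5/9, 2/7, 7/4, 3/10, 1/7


Convert to decimal for comparison:
  1/6 = 0.1667
  5/9 = 0.5556
  2/7 = 0.2857
  7/4 = 1.75
  3/10 = 0.3
  1/7 = 0.1429
Decimals in increasing order: 0.1429 < 0.1667 < 0.2857 < 0.3 < 0.5556 < 1.75
Writing each back as its fraction gives the sorted order.
Final answer: 1/7, 1/6, 2/7, 3/10, 5/9, 7/4


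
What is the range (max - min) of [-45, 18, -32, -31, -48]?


Maximum value: 18
Minimum value: -48
Range = 18 - (-48) = 66
Final answer: 66


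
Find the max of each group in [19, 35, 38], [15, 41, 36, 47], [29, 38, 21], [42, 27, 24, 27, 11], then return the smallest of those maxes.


Find max of each group:
  Group 1: [19, 35, 38] -> max = 38
  Group 2: [15, 41, 36, 47] -> max = 47
  Group 3: [29, 38, 21] -> max = 38
  Group 4: [42, 27, 24, 27, 11] -> max = 42
Maxes: [38, 47, 38, 42]
Minimum of maxes = 38
Final answer: 38


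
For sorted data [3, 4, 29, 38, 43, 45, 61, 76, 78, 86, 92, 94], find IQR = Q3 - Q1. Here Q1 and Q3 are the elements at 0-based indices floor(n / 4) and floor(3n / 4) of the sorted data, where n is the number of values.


The data has n = 12 elements.
Q1 index = floor(12 / 4) = floor(3) = 3; Q3 index = floor(3 * 12 / 4) = floor(9) = 9
Q1 = element at index 3 = 38
Q3 = element at index 9 = 86
IQR = 86 - 38 = 48
Final answer: 48


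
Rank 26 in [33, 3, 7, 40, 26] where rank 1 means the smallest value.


Sort ascending: [3, 7, 26, 33, 40]
Find 26 in the sorted list.
26 is at position 3 (1-indexed).
Final answer: 3


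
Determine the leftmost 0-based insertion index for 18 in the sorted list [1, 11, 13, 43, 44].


List is sorted: [1, 11, 13, 43, 44]
We need the leftmost position where 18 can be inserted, i.e. the first index whose element is >= 18 (or the end of the list if none is).
Binary search with low=0, high=5 (0-based indices):
  low=0, high=5, mid=2: a[2]=13 < 18, so low = 3
  low=3, high=5, mid=4: a[4]=44 >= 18, so high = 4
  low=3, high=4, mid=3: a[3]=43 >= 18, so high = 3
Now low = high = 3, so the insertion index is 3.
Final answer: 3


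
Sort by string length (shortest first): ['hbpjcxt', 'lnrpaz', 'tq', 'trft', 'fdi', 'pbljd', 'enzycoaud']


Compute lengths:
  'hbpjcxt' has length 7
  'lnrpaz' has length 6
  'tq' has length 2
  'trft' has length 4
  'fdi' has length 3
  'pbljd' has length 5
  'enzycoaud' has length 9
Lengths in increasing order: 2 < 3 < 4 < 5 < 6 < 7 < 9
Listing the words in that order gives the answer.
Final answer: ['tq', 'fdi', 'trft', 'pbljd', 'lnrpaz', 'hbpjcxt', 'enzycoaud']


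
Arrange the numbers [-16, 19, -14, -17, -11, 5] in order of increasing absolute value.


Compute absolute values:
  |-16| = 16
  |19| = 19
  |-14| = 14
  |-17| = 17
  |-11| = 11
  |5| = 5
Absolute values in increasing order: 5 < 11 < 14 < 16 < 17 < 19
Listing the original numbers in that order gives the answer.
Final answer: [5, -11, -14, -16, -17, 19]


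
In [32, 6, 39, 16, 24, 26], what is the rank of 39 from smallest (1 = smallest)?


Sort ascending: [6, 16, 24, 26, 32, 39]
Find 39 in the sorted list.
39 is at position 6 (1-indexed).
Final answer: 6


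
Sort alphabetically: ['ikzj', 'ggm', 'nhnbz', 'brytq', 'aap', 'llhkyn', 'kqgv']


Compare strings character by character (the first differing letter decides):
  'aap' < 'brytq' since 'a' < 'b' at position 1
  'brytq' < 'ggm' since 'b' < 'g' at position 1
  'ggm' < 'ikzj' since 'g' < 'i' at position 1
  'ikzj' < 'kqgv' since 'i' < 'k' at position 1
  'kqgv' < 'llhkyn' since 'k' < 'l' at position 1
  'llhkyn' < 'nhnbz' since 'l' < 'n' at position 1
Chaining these comparisons gives the alphabetical order.
Final answer: ['aap', 'brytq', 'ggm', 'ikzj', 'kqgv', 'llhkyn', 'nhnbz']


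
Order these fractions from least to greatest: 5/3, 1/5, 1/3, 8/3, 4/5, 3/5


Convert to decimal for comparison:
  5/3 = 1.6667
  1/5 = 0.2
  1/3 = 0.3333
  8/3 = 2.6667
  4/5 = 0.8
  3/5 = 0.6
Decimals in increasing order: 0.2 < 0.3333 < 0.6 < 0.8 < 1.6667 < 2.6667
Writing each back as its fraction gives the sorted order.
Final answer: 1/5, 1/3, 3/5, 4/5, 5/3, 8/3


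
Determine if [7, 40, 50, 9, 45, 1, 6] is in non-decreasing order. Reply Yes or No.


Check consecutive pairs:
  7 <= 40? True
  40 <= 50? True
  50 <= 9? False
  9 <= 45? True
  45 <= 1? False
  1 <= 6? True
2 consecutive pair(s) are out of order, so the list is not sorted.
Final answer: No


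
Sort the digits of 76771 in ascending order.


The number 76771 has digits: 7, 6, 7, 7, 1
Sorted: 1, 6, 7, 7, 7
Joining the sorted digits gives the result.
Final answer: 16777


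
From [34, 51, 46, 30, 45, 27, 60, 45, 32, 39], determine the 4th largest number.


Sort descending: [60, 51, 46, 45, 45, 39, 34, 32, 30, 27]
The 4th element (1-indexed) is at index 3.
Value = 45
Final answer: 45


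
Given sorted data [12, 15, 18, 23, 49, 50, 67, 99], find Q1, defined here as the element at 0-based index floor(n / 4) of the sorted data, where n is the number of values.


The list has n = 8 elements.
Q1 index = floor(8 / 4) = floor(2) = 2
Counting from index 0 in the sorted data, the element at index 2 is 18.
Final answer: 18


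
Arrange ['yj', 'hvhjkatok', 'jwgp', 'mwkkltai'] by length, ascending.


Compute lengths:
  'yj' has length 2
  'hvhjkatok' has length 9
  'jwgp' has length 4
  'mwkkltai' has length 8
Lengths in increasing order: 2 < 4 < 8 < 9
Listing the words in that order gives the answer.
Final answer: ['yj', 'jwgp', 'mwkkltai', 'hvhjkatok']


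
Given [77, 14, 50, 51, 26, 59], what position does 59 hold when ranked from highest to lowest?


Sort descending: [77, 59, 51, 50, 26, 14]
Find 59 in the sorted list.
59 is at position 2.
Final answer: 2


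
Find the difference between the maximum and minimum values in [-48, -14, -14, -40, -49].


Maximum value: -14
Minimum value: -49
Range = -14 - (-49) = 35
Final answer: 35


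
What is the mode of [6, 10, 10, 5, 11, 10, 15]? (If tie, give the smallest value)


Count the frequency of each value:
  5 appears 1 time(s)
  6 appears 1 time(s)
  10 appears 3 time(s)
  11 appears 1 time(s)
  15 appears 1 time(s)
Maximum frequency is 3.
Only 10 reaches that frequency, so it is the mode.
Final answer: 10


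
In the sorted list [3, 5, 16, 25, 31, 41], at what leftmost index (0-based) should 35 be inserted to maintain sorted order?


List is sorted: [3, 5, 16, 25, 31, 41]
We need the leftmost position where 35 can be inserted, i.e. the first index whose element is >= 35 (or the end of the list if none is).
Binary search with low=0, high=6 (0-based indices):
  low=0, high=6, mid=3: a[3]=25 < 35, so low = 4
  low=4, high=6, mid=5: a[5]=41 >= 35, so high = 5
  low=4, high=5, mid=4: a[4]=31 < 35, so low = 5
Now low = high = 5, so the insertion index is 5.
Final answer: 5


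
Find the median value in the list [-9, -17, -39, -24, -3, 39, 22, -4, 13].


First, sort the list: [-39, -24, -17, -9, -4, -3, 13, 22, 39]
The list has 9 elements (odd count).
The middle index is 4 (0-based), and the element there is -4.
Final answer: -4


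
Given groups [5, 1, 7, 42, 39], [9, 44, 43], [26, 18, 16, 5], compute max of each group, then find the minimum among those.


Find max of each group:
  Group 1: [5, 1, 7, 42, 39] -> max = 42
  Group 2: [9, 44, 43] -> max = 44
  Group 3: [26, 18, 16, 5] -> max = 26
Maxes: [42, 44, 26]
Minimum of maxes = 26
Final answer: 26


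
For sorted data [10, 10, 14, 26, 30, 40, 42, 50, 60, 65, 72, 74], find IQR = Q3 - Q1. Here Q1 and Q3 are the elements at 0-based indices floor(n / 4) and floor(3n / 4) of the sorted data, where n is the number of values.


The data has n = 12 elements.
Q1 index = floor(12 / 4) = floor(3) = 3; Q3 index = floor(3 * 12 / 4) = floor(9) = 9
Q1 = element at index 3 = 26
Q3 = element at index 9 = 65
IQR = 65 - 26 = 39
Final answer: 39


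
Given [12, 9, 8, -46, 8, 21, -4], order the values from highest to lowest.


Original list: [12, 9, 8, -46, 8, 21, -4]
Repeatedly take the largest remaining element:
  Remaining [12, 9, 8, -46, 8, 21, -4] -> largest is 21
  Remaining [12, 9, 8, -46, 8, -4] -> largest is 12
  Remaining [9, 8, -46, 8, -4] -> largest is 9
  Remaining [8, -46, 8, -4] -> largest is 8
  Remaining [-46, 8, -4] -> largest is 8
  Remaining [-46, -4] -> largest is -4
  Remaining [-46] -> largest is -46
Collecting the picks in order gives the descending list.
Final answer: [21, 12, 9, 8, 8, -4, -46]


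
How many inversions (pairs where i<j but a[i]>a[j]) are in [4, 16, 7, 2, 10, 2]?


For each element, count the later elements that are smaller than it:
  4 (index 0): smaller elements after it = [2, 2] -> 2
  16 (index 1): smaller elements after it = [7, 2, 10, 2] -> 4
  7 (index 2): smaller elements after it = [2, 2] -> 2
  2 (index 3): smaller elements after it = [] -> 0
  10 (index 4): smaller elements after it = [2] -> 1
Total inversions = 2 + 4 + 2 + 0 + 1 = 9
Final answer: 9


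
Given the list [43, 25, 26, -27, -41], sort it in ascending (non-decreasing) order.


Original list: [43, 25, 26, -27, -41]
Repeatedly take the smallest remaining element:
  Remaining [43, 25, 26, -27, -41] -> smallest is -41
  Remaining [43, 25, 26, -27] -> smallest is -27
  Remaining [43, 25, 26] -> smallest is 25
  Remaining [43, 26] -> smallest is 26
  Remaining [43] -> smallest is 43
Collecting the picks in order gives the sorted list.
Final answer: [-41, -27, 25, 26, 43]


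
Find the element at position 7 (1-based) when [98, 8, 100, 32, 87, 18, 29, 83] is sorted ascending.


Sort ascending: [8, 18, 29, 32, 83, 87, 98, 100]
The 7th element (1-indexed) is at index 6.
Value = 98
Final answer: 98


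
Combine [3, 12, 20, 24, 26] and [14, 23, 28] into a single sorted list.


List A: [3, 12, 20, 24, 26]
List B: [14, 23, 28]
Repeatedly compare the front elements and take the smaller:
  3 vs 14 -> take 3
  12 vs 14 -> take 12
  20 vs 14 -> take 14
  20 vs 23 -> take 20
  24 vs 23 -> take 23
  24 vs 28 -> take 24
  26 vs 28 -> take 26
  A is exhausted; append the rest of B: [28]
Final answer: [3, 12, 14, 20, 23, 24, 26, 28]


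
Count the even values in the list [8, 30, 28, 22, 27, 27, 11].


Check each element:
  8 is even
  30 is even
  28 is even
  22 is even
  27 is odd
  27 is odd
  11 is odd
Evens: [8, 30, 28, 22]
Count of evens = 4
Final answer: 4


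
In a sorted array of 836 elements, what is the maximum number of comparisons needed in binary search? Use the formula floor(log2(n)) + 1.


Binary search halves the search space each step.
Maximum comparisons = floor(log2(836)) + 1
log2(836) = 9.7074
floor(log2(836)) = 9, so 9 + 1 = 10
Final answer: 10


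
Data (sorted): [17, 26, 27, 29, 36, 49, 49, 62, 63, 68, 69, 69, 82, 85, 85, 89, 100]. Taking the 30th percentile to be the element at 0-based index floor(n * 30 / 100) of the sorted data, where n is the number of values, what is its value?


The dataset has n = 17 elements.
Index = floor(17 * 30 / 100) = floor(510 / 100) = floor(5.1) = 5
Counting from index 0 in the sorted data, the element at index 5 is 49.
Final answer: 49


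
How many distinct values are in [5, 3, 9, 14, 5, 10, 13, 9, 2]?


List all unique values:
Distinct values: [2, 3, 5, 9, 10, 13, 14]
Count = 7
Final answer: 7


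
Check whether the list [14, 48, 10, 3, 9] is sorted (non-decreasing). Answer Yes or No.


Check consecutive pairs:
  14 <= 48? True
  48 <= 10? False
  10 <= 3? False
  3 <= 9? True
2 consecutive pair(s) are out of order, so the list is not sorted.
Final answer: No


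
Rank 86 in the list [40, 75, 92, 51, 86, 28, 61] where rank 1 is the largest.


Sort descending: [92, 86, 75, 61, 51, 40, 28]
Find 86 in the sorted list.
86 is at position 2.
Final answer: 2


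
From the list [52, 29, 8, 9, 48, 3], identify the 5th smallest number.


Sort ascending: [3, 8, 9, 29, 48, 52]
The 5th element (1-indexed) is at index 4.
Value = 48
Final answer: 48


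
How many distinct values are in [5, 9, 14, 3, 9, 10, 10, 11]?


List all unique values:
Distinct values: [3, 5, 9, 10, 11, 14]
Count = 6
Final answer: 6


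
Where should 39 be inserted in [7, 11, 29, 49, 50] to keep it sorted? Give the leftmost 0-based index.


List is sorted: [7, 11, 29, 49, 50]
We need the leftmost position where 39 can be inserted, i.e. the first index whose element is >= 39 (or the end of the list if none is).
Binary search with low=0, high=5 (0-based indices):
  low=0, high=5, mid=2: a[2]=29 < 39, so low = 3
  low=3, high=5, mid=4: a[4]=50 >= 39, so high = 4
  low=3, high=4, mid=3: a[3]=49 >= 39, so high = 3
Now low = high = 3, so the insertion index is 3.
Final answer: 3


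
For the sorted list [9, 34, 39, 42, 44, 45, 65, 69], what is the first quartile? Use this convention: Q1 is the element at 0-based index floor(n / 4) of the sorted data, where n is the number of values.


The list has n = 8 elements.
Q1 index = floor(8 / 4) = floor(2) = 2
Counting from index 0 in the sorted data, the element at index 2 is 39.
Final answer: 39


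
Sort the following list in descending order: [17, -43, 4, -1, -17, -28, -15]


Original list: [17, -43, 4, -1, -17, -28, -15]
Repeatedly take the largest remaining element:
  Remaining [17, -43, 4, -1, -17, -28, -15] -> largest is 17
  Remaining [-43, 4, -1, -17, -28, -15] -> largest is 4
  Remaining [-43, -1, -17, -28, -15] -> largest is -1
  Remaining [-43, -17, -28, -15] -> largest is -15
  Remaining [-43, -17, -28] -> largest is -17
  Remaining [-43, -28] -> largest is -28
  Remaining [-43] -> largest is -43
Collecting the picks in order gives the descending list.
Final answer: [17, 4, -1, -15, -17, -28, -43]


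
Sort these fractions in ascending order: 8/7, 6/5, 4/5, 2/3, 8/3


Convert to decimal for comparison:
  8/7 = 1.1429
  6/5 = 1.2
  4/5 = 0.8
  2/3 = 0.6667
  8/3 = 2.6667
Decimals in increasing order: 0.6667 < 0.8 < 1.1429 < 1.2 < 2.6667
Writing each back as its fraction gives the sorted order.
Final answer: 2/3, 4/5, 8/7, 6/5, 8/3


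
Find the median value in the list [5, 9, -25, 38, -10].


First, sort the list: [-25, -10, 5, 9, 38]
The list has 5 elements (odd count).
The middle index is 2 (0-based), and the element there is 5.
Final answer: 5


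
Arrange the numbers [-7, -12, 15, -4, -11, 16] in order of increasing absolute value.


Compute absolute values:
  |-7| = 7
  |-12| = 12
  |15| = 15
  |-4| = 4
  |-11| = 11
  |16| = 16
Absolute values in increasing order: 4 < 7 < 11 < 12 < 15 < 16
Listing the original numbers in that order gives the answer.
Final answer: [-4, -7, -11, -12, 15, 16]


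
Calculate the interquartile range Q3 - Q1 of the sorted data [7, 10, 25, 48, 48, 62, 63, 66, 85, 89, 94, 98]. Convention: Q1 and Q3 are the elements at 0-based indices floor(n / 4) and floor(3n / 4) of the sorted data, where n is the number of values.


The data has n = 12 elements.
Q1 index = floor(12 / 4) = floor(3) = 3; Q3 index = floor(3 * 12 / 4) = floor(9) = 9
Q1 = element at index 3 = 48
Q3 = element at index 9 = 89
IQR = 89 - 48 = 41
Final answer: 41


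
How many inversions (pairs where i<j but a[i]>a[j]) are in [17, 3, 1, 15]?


For each element, count the later elements that are smaller than it:
  17 (index 0): smaller elements after it = [3, 1, 15] -> 3
  3 (index 1): smaller elements after it = [1] -> 1
  1 (index 2): smaller elements after it = [] -> 0
Total inversions = 3 + 1 + 0 = 4
Final answer: 4


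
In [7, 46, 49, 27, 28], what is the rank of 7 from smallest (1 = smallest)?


Sort ascending: [7, 27, 28, 46, 49]
Find 7 in the sorted list.
7 is at position 1 (1-indexed).
Final answer: 1


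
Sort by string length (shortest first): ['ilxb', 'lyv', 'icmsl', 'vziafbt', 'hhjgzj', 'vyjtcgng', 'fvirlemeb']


Compute lengths:
  'ilxb' has length 4
  'lyv' has length 3
  'icmsl' has length 5
  'vziafbt' has length 7
  'hhjgzj' has length 6
  'vyjtcgng' has length 8
  'fvirlemeb' has length 9
Lengths in increasing order: 3 < 4 < 5 < 6 < 7 < 8 < 9
Listing the words in that order gives the answer.
Final answer: ['lyv', 'ilxb', 'icmsl', 'hhjgzj', 'vziafbt', 'vyjtcgng', 'fvirlemeb']


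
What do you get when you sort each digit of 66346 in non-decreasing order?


The number 66346 has digits: 6, 6, 3, 4, 6
Sorted: 3, 4, 6, 6, 6
Joining the sorted digits gives the result.
Final answer: 34666


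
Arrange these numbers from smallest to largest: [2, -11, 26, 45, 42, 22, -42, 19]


Original list: [2, -11, 26, 45, 42, 22, -42, 19]
Repeatedly take the smallest remaining element:
  Remaining [2, -11, 26, 45, 42, 22, -42, 19] -> smallest is -42
  Remaining [2, -11, 26, 45, 42, 22, 19] -> smallest is -11
  Remaining [2, 26, 45, 42, 22, 19] -> smallest is 2
  Remaining [26, 45, 42, 22, 19] -> smallest is 19
  Remaining [26, 45, 42, 22] -> smallest is 22
  Remaining [26, 45, 42] -> smallest is 26
  Remaining [45, 42] -> smallest is 42
  Remaining [45] -> smallest is 45
Collecting the picks in order gives the sorted list.
Final answer: [-42, -11, 2, 19, 22, 26, 42, 45]


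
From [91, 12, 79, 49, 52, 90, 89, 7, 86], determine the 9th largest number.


Sort descending: [91, 90, 89, 86, 79, 52, 49, 12, 7]
The 9th element (1-indexed) is at index 8.
Value = 7
Final answer: 7


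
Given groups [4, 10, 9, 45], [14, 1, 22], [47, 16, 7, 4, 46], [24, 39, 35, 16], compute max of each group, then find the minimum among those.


Find max of each group:
  Group 1: [4, 10, 9, 45] -> max = 45
  Group 2: [14, 1, 22] -> max = 22
  Group 3: [47, 16, 7, 4, 46] -> max = 47
  Group 4: [24, 39, 35, 16] -> max = 39
Maxes: [45, 22, 47, 39]
Minimum of maxes = 22
Final answer: 22


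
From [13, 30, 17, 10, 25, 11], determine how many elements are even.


Check each element:
  13 is odd
  30 is even
  17 is odd
  10 is even
  25 is odd
  11 is odd
Evens: [30, 10]
Count of evens = 2
Final answer: 2


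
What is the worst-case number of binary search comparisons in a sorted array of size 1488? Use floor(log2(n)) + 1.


Binary search halves the search space each step.
Maximum comparisons = floor(log2(1488)) + 1
log2(1488) = 10.5392
floor(log2(1488)) = 10, so 10 + 1 = 11
Final answer: 11


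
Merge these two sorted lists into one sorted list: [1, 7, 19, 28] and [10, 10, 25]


List A: [1, 7, 19, 28]
List B: [10, 10, 25]
Repeatedly compare the front elements and take the smaller:
  1 vs 10 -> take 1
  7 vs 10 -> take 7
  19 vs 10 -> take 10
  19 vs 10 -> take 10
  19 vs 25 -> take 19
  28 vs 25 -> take 25
  B is exhausted; append the rest of A: [28]
Final answer: [1, 7, 10, 10, 19, 25, 28]


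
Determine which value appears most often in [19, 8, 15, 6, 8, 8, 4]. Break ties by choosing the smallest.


Count the frequency of each value:
  4 appears 1 time(s)
  6 appears 1 time(s)
  8 appears 3 time(s)
  15 appears 1 time(s)
  19 appears 1 time(s)
Maximum frequency is 3.
Only 8 reaches that frequency, so it is the mode.
Final answer: 8


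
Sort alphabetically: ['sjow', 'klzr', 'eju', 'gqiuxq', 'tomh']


Compare strings character by character (the first differing letter decides):
  'eju' < 'gqiuxq' since 'e' < 'g' at position 1
  'gqiuxq' < 'klzr' since 'g' < 'k' at position 1
  'klzr' < 'sjow' since 'k' < 's' at position 1
  'sjow' < 'tomh' since 's' < 't' at position 1
Chaining these comparisons gives the alphabetical order.
Final answer: ['eju', 'gqiuxq', 'klzr', 'sjow', 'tomh']


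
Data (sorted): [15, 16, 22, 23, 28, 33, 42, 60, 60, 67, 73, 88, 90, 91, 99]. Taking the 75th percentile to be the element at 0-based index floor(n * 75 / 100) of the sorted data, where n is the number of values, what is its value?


The dataset has n = 15 elements.
Index = floor(15 * 75 / 100) = floor(1125 / 100) = floor(11.25) = 11
Counting from index 0 in the sorted data, the element at index 11 is 88.
Final answer: 88


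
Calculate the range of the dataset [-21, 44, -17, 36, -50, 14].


Maximum value: 44
Minimum value: -50
Range = 44 - (-50) = 94
Final answer: 94


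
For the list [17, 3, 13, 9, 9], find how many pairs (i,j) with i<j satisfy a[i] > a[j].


For each element, count the later elements that are smaller than it:
  17 (index 0): smaller elements after it = [3, 13, 9, 9] -> 4
  3 (index 1): smaller elements after it = [] -> 0
  13 (index 2): smaller elements after it = [9, 9] -> 2
  9 (index 3): smaller elements after it = [] -> 0
Total inversions = 4 + 0 + 2 + 0 = 6
Final answer: 6


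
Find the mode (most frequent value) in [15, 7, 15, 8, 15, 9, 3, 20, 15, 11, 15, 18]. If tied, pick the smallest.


Count the frequency of each value:
  3 appears 1 time(s)
  7 appears 1 time(s)
  8 appears 1 time(s)
  9 appears 1 time(s)
  11 appears 1 time(s)
  15 appears 5 time(s)
  18 appears 1 time(s)
  20 appears 1 time(s)
Maximum frequency is 5.
Only 15 reaches that frequency, so it is the mode.
Final answer: 15


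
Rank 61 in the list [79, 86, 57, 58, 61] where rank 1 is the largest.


Sort descending: [86, 79, 61, 58, 57]
Find 61 in the sorted list.
61 is at position 3.
Final answer: 3


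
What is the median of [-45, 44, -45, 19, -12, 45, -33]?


First, sort the list: [-45, -45, -33, -12, 19, 44, 45]
The list has 7 elements (odd count).
The middle index is 3 (0-based), and the element there is -12.
Final answer: -12


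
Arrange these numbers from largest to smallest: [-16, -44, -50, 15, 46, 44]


Original list: [-16, -44, -50, 15, 46, 44]
Repeatedly take the largest remaining element:
  Remaining [-16, -44, -50, 15, 46, 44] -> largest is 46
  Remaining [-16, -44, -50, 15, 44] -> largest is 44
  Remaining [-16, -44, -50, 15] -> largest is 15
  Remaining [-16, -44, -50] -> largest is -16
  Remaining [-44, -50] -> largest is -44
  Remaining [-50] -> largest is -50
Collecting the picks in order gives the descending list.
Final answer: [46, 44, 15, -16, -44, -50]


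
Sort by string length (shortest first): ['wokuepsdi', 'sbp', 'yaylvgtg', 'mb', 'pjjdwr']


Compute lengths:
  'wokuepsdi' has length 9
  'sbp' has length 3
  'yaylvgtg' has length 8
  'mb' has length 2
  'pjjdwr' has length 6
Lengths in increasing order: 2 < 3 < 6 < 8 < 9
Listing the words in that order gives the answer.
Final answer: ['mb', 'sbp', 'pjjdwr', 'yaylvgtg', 'wokuepsdi']


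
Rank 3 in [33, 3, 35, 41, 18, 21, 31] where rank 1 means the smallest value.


Sort ascending: [3, 18, 21, 31, 33, 35, 41]
Find 3 in the sorted list.
3 is at position 1 (1-indexed).
Final answer: 1


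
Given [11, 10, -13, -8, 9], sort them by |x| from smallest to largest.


Compute absolute values:
  |11| = 11
  |10| = 10
  |-13| = 13
  |-8| = 8
  |9| = 9
Absolute values in increasing order: 8 < 9 < 10 < 11 < 13
Listing the original numbers in that order gives the answer.
Final answer: [-8, 9, 10, 11, -13]


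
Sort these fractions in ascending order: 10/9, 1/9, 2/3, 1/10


Convert to decimal for comparison:
  10/9 = 1.1111
  1/9 = 0.1111
  2/3 = 0.6667
  1/10 = 0.1
Decimals in increasing order: 0.1 < 0.1111 < 0.6667 < 1.1111
Writing each back as its fraction gives the sorted order.
Final answer: 1/10, 1/9, 2/3, 10/9


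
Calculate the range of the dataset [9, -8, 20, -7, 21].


Maximum value: 21
Minimum value: -8
Range = 21 - (-8) = 29
Final answer: 29


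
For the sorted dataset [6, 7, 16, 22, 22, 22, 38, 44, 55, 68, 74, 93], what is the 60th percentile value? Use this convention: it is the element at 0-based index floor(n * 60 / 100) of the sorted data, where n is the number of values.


The dataset has n = 12 elements.
Index = floor(12 * 60 / 100) = floor(720 / 100) = floor(7.2) = 7
Counting from index 0 in the sorted data, the element at index 7 is 44.
Final answer: 44


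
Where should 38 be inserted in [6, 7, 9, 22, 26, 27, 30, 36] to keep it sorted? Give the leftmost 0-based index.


List is sorted: [6, 7, 9, 22, 26, 27, 30, 36]
We need the leftmost position where 38 can be inserted, i.e. the first index whose element is >= 38 (or the end of the list if none is).
Binary search with low=0, high=8 (0-based indices):
  low=0, high=8, mid=4: a[4]=26 < 38, so low = 5
  low=5, high=8, mid=6: a[6]=30 < 38, so low = 7
  low=7, high=8, mid=7: a[7]=36 < 38, so low = 8
Now low = high = 8, so the insertion index is 8.
Final answer: 8


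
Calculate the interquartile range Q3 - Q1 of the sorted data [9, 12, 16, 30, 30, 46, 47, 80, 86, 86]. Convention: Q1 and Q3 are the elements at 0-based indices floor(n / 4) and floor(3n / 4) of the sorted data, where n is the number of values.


The data has n = 10 elements.
Q1 index = floor(10 / 4) = floor(2.5) = 2; Q3 index = floor(3 * 10 / 4) = floor(7.5) = 7
Q1 = element at index 2 = 16
Q3 = element at index 7 = 80
IQR = 80 - 16 = 64
Final answer: 64


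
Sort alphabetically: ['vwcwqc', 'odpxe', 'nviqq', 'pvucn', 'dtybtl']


Compare strings character by character (the first differing letter decides):
  'dtybtl' < 'nviqq' since 'd' < 'n' at position 1
  'nviqq' < 'odpxe' since 'n' < 'o' at position 1
  'odpxe' < 'pvucn' since 'o' < 'p' at position 1
  'pvucn' < 'vwcwqc' since 'p' < 'v' at position 1
Chaining these comparisons gives the alphabetical order.
Final answer: ['dtybtl', 'nviqq', 'odpxe', 'pvucn', 'vwcwqc']


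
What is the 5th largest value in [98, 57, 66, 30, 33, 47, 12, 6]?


Sort descending: [98, 66, 57, 47, 33, 30, 12, 6]
The 5th element (1-indexed) is at index 4.
Value = 33
Final answer: 33


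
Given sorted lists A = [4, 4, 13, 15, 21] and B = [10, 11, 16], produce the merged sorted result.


List A: [4, 4, 13, 15, 21]
List B: [10, 11, 16]
Repeatedly compare the front elements and take the smaller:
  4 vs 10 -> take 4
  4 vs 10 -> take 4
  13 vs 10 -> take 10
  13 vs 11 -> take 11
  13 vs 16 -> take 13
  15 vs 16 -> take 15
  21 vs 16 -> take 16
  B is exhausted; append the rest of A: [21]
Final answer: [4, 4, 10, 11, 13, 15, 16, 21]


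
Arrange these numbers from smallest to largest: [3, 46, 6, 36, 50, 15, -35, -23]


Original list: [3, 46, 6, 36, 50, 15, -35, -23]
Repeatedly take the smallest remaining element:
  Remaining [3, 46, 6, 36, 50, 15, -35, -23] -> smallest is -35
  Remaining [3, 46, 6, 36, 50, 15, -23] -> smallest is -23
  Remaining [3, 46, 6, 36, 50, 15] -> smallest is 3
  Remaining [46, 6, 36, 50, 15] -> smallest is 6
  Remaining [46, 36, 50, 15] -> smallest is 15
  Remaining [46, 36, 50] -> smallest is 36
  Remaining [46, 50] -> smallest is 46
  Remaining [50] -> smallest is 50
Collecting the picks in order gives the sorted list.
Final answer: [-35, -23, 3, 6, 15, 36, 46, 50]


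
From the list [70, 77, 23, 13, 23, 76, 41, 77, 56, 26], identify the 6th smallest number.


Sort ascending: [13, 23, 23, 26, 41, 56, 70, 76, 77, 77]
The 6th element (1-indexed) is at index 5.
Value = 56
Final answer: 56


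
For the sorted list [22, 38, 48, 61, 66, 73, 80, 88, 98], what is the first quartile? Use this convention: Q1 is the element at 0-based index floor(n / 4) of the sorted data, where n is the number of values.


The list has n = 9 elements.
Q1 index = floor(9 / 4) = floor(2.25) = 2
Counting from index 0 in the sorted data, the element at index 2 is 48.
Final answer: 48


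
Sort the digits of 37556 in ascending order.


The number 37556 has digits: 3, 7, 5, 5, 6
Sorted: 3, 5, 5, 6, 7
Joining the sorted digits gives the result.
Final answer: 35567


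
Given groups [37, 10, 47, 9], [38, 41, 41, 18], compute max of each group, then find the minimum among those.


Find max of each group:
  Group 1: [37, 10, 47, 9] -> max = 47
  Group 2: [38, 41, 41, 18] -> max = 41
Maxes: [47, 41]
Minimum of maxes = 41
Final answer: 41


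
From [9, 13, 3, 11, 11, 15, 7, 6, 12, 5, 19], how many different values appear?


List all unique values:
Distinct values: [3, 5, 6, 7, 9, 11, 12, 13, 15, 19]
Count = 10
Final answer: 10


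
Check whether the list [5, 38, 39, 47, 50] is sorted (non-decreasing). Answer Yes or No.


Check consecutive pairs:
  5 <= 38? True
  38 <= 39? True
  39 <= 47? True
  47 <= 50? True
Every consecutive pair is in order, so the list is non-decreasing.
Final answer: Yes


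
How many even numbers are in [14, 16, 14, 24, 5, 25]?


Check each element:
  14 is even
  16 is even
  14 is even
  24 is even
  5 is odd
  25 is odd
Evens: [14, 16, 14, 24]
Count of evens = 4
Final answer: 4


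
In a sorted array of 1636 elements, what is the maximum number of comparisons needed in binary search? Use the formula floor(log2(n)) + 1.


Binary search halves the search space each step.
Maximum comparisons = floor(log2(1636)) + 1
log2(1636) = 10.676
floor(log2(1636)) = 10, so 10 + 1 = 11
Final answer: 11


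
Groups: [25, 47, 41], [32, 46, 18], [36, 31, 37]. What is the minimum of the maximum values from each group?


Find max of each group:
  Group 1: [25, 47, 41] -> max = 47
  Group 2: [32, 46, 18] -> max = 46
  Group 3: [36, 31, 37] -> max = 37
Maxes: [47, 46, 37]
Minimum of maxes = 37
Final answer: 37


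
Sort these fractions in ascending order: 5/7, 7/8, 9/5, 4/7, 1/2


Convert to decimal for comparison:
  5/7 = 0.7143
  7/8 = 0.875
  9/5 = 1.8
  4/7 = 0.5714
  1/2 = 0.5
Decimals in increasing order: 0.5 < 0.5714 < 0.7143 < 0.875 < 1.8
Writing each back as its fraction gives the sorted order.
Final answer: 1/2, 4/7, 5/7, 7/8, 9/5


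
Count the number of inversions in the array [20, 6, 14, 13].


For each element, count the later elements that are smaller than it:
  20 (index 0): smaller elements after it = [6, 14, 13] -> 3
  6 (index 1): smaller elements after it = [] -> 0
  14 (index 2): smaller elements after it = [13] -> 1
Total inversions = 3 + 0 + 1 = 4
Final answer: 4


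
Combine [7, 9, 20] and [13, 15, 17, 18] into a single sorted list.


List A: [7, 9, 20]
List B: [13, 15, 17, 18]
Repeatedly compare the front elements and take the smaller:
  7 vs 13 -> take 7
  9 vs 13 -> take 9
  20 vs 13 -> take 13
  20 vs 15 -> take 15
  20 vs 17 -> take 17
  20 vs 18 -> take 18
  B is exhausted; append the rest of A: [20]
Final answer: [7, 9, 13, 15, 17, 18, 20]


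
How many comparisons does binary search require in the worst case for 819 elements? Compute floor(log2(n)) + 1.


Binary search halves the search space each step.
Maximum comparisons = floor(log2(819)) + 1
log2(819) = 9.6777
floor(log2(819)) = 9, so 9 + 1 = 10
Final answer: 10


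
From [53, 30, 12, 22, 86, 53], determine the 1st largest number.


Sort descending: [86, 53, 53, 30, 22, 12]
The 1st element (1-indexed) is at index 0.
Value = 86
Final answer: 86


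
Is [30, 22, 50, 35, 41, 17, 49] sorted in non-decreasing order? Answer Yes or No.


Check consecutive pairs:
  30 <= 22? False
  22 <= 50? True
  50 <= 35? False
  35 <= 41? True
  41 <= 17? False
  17 <= 49? True
3 consecutive pair(s) are out of order, so the list is not sorted.
Final answer: No


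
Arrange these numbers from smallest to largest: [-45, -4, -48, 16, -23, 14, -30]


Original list: [-45, -4, -48, 16, -23, 14, -30]
Repeatedly take the smallest remaining element:
  Remaining [-45, -4, -48, 16, -23, 14, -30] -> smallest is -48
  Remaining [-45, -4, 16, -23, 14, -30] -> smallest is -45
  Remaining [-4, 16, -23, 14, -30] -> smallest is -30
  Remaining [-4, 16, -23, 14] -> smallest is -23
  Remaining [-4, 16, 14] -> smallest is -4
  Remaining [16, 14] -> smallest is 14
  Remaining [16] -> smallest is 16
Collecting the picks in order gives the sorted list.
Final answer: [-48, -45, -30, -23, -4, 14, 16]
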